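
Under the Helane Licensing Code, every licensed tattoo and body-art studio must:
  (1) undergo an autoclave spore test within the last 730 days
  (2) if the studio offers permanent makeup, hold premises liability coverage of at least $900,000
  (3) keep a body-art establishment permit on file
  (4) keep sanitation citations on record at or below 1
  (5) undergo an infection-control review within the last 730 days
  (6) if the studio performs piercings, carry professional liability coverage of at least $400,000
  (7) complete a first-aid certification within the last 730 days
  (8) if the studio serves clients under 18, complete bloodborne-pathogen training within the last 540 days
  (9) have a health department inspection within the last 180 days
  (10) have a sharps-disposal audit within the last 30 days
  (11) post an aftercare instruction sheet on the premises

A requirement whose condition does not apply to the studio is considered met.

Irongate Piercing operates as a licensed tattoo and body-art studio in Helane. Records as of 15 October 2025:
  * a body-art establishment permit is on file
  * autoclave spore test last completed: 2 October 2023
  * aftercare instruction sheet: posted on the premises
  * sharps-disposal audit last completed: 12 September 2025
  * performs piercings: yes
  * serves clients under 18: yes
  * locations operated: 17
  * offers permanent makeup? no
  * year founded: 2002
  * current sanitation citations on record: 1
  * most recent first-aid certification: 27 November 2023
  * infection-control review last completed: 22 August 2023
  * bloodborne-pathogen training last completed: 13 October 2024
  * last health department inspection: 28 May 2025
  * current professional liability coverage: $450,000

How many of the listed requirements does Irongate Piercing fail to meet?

3

1. autoclave spore test 744 days ago vs limit 730 → not met
2. condition 'offers permanent makeup' does not hold → requirement n/a → met
3. body-art establishment permit present → met
4. sanitation citations on record 1 ≤ 1 → met
5. infection-control review 785 days ago vs limit 730 → not met
6. condition 'performs piercings' holds; professional liability coverage $450,000 ≥ $400,000 → met
7. first-aid certification 688 days ago vs limit 730 → met
8. condition 'serves clients under 18' holds; bloodborne-pathogen training 367 days ago vs limit 540 → met
9. health department inspection 140 days ago vs limit 180 → met
10. sharps-disposal audit 33 days ago vs limit 30 → not met
11. aftercare instruction sheet present → met
Not met: 3 of 11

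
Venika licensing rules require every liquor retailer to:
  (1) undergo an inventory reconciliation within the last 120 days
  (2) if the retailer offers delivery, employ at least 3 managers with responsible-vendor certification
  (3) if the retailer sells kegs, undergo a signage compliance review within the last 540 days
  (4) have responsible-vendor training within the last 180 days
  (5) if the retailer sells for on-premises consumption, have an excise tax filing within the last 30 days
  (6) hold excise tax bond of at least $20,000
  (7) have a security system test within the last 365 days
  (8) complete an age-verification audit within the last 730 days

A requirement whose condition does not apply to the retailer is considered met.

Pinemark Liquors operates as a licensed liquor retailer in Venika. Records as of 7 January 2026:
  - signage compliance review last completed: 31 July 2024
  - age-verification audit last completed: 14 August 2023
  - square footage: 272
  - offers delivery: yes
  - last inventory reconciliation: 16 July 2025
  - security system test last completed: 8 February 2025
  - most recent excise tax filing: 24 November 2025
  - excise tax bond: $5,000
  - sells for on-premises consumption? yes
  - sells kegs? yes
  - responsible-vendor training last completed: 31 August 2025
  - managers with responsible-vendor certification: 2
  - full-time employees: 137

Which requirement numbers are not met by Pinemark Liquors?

1. inventory reconciliation 175 days ago vs limit 120 → not met
2. condition 'offers delivery' holds; managers with responsible-vendor certification 2 < 3 → not met
3. condition 'sells kegs' holds; signage compliance review 525 days ago vs limit 540 → met
4. responsible-vendor training 129 days ago vs limit 180 → met
5. condition 'sells for on-premises consumption' holds; excise tax filing 44 days ago vs limit 30 → not met
6. excise tax bond $5,000 < $20,000 → not met
7. security system test 333 days ago vs limit 365 → met
8. age-verification audit 877 days ago vs limit 730 → not met
Not met: 1, 2, 5, 6, 8

1, 2, 5, 6, 8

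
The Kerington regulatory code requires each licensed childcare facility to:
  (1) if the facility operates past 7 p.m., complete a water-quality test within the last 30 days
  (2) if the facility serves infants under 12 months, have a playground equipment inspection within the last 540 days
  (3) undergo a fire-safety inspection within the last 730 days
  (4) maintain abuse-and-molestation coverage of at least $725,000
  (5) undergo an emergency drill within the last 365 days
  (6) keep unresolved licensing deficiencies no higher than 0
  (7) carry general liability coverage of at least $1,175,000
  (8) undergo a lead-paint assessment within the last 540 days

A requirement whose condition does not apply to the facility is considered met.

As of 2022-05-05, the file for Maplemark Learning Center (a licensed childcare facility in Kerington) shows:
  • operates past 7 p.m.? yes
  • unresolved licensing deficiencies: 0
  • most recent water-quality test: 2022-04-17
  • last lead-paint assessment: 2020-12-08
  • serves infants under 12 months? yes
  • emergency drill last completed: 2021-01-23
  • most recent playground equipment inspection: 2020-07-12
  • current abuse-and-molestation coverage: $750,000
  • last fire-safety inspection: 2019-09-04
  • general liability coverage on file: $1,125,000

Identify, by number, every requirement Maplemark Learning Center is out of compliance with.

2, 3, 5, 7

1. condition 'operates past 7 p.m.' holds; water-quality test 18 days ago vs limit 30 → met
2. condition 'serves infants under 12 months' holds; playground equipment inspection 662 days ago vs limit 540 → not met
3. fire-safety inspection 974 days ago vs limit 730 → not met
4. abuse-and-molestation coverage $750,000 ≥ $725,000 → met
5. emergency drill 467 days ago vs limit 365 → not met
6. unresolved licensing deficiencies 0 ≤ 0 → met
7. general liability coverage $1,125,000 < $1,175,000 → not met
8. lead-paint assessment 513 days ago vs limit 540 → met
Not met: 2, 3, 5, 7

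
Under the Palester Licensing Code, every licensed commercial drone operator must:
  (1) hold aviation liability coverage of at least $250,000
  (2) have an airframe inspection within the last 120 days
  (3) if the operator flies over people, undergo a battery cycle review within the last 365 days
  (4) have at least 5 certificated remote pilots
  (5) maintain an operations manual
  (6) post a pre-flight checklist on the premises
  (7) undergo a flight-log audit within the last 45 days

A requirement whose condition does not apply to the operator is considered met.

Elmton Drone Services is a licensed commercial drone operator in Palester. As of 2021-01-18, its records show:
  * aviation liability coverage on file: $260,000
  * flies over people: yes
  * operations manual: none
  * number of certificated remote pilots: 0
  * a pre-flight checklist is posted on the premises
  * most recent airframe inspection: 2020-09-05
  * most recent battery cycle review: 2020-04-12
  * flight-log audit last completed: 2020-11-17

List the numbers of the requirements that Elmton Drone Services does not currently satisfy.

1. aviation liability coverage $260,000 ≥ $250,000 → met
2. airframe inspection 135 days ago vs limit 120 → not met
3. condition 'flies over people' holds; battery cycle review 281 days ago vs limit 365 → met
4. certificated remote pilots 0 < 5 → not met
5. operations manual absent → not met
6. pre-flight checklist present → met
7. flight-log audit 62 days ago vs limit 45 → not met
Not met: 2, 4, 5, 7

2, 4, 5, 7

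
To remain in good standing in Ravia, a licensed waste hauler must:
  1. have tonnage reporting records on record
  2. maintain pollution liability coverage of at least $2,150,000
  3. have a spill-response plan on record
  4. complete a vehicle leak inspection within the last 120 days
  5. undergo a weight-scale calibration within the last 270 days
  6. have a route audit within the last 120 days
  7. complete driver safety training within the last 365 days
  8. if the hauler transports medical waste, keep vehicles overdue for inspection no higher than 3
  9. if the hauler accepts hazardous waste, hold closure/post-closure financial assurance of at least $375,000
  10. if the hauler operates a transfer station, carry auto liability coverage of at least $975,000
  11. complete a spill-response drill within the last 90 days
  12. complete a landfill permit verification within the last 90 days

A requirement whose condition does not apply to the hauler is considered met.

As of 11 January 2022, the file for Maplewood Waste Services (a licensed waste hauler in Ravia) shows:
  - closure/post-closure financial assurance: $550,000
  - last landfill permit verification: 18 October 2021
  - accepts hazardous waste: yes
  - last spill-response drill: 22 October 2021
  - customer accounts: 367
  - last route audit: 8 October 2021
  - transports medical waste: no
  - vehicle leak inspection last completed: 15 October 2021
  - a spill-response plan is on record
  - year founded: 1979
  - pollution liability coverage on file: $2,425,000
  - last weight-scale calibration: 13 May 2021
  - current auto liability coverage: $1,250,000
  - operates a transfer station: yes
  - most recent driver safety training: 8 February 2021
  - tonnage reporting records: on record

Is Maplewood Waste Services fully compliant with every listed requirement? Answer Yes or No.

Yes

1. tonnage reporting records present → met
2. pollution liability coverage $2,425,000 ≥ $2,150,000 → met
3. spill-response plan present → met
4. vehicle leak inspection 88 days ago vs limit 120 → met
5. weight-scale calibration 243 days ago vs limit 270 → met
6. route audit 95 days ago vs limit 120 → met
7. driver safety training 337 days ago vs limit 365 → met
8. condition 'transports medical waste' does not hold → requirement n/a → met
9. condition 'accepts hazardous waste' holds; closure/post-closure financial assurance $550,000 ≥ $375,000 → met
10. condition 'operates a transfer station' holds; auto liability coverage $1,250,000 ≥ $975,000 → met
11. spill-response drill 81 days ago vs limit 90 → met
12. landfill permit verification 85 days ago vs limit 90 → met
All met.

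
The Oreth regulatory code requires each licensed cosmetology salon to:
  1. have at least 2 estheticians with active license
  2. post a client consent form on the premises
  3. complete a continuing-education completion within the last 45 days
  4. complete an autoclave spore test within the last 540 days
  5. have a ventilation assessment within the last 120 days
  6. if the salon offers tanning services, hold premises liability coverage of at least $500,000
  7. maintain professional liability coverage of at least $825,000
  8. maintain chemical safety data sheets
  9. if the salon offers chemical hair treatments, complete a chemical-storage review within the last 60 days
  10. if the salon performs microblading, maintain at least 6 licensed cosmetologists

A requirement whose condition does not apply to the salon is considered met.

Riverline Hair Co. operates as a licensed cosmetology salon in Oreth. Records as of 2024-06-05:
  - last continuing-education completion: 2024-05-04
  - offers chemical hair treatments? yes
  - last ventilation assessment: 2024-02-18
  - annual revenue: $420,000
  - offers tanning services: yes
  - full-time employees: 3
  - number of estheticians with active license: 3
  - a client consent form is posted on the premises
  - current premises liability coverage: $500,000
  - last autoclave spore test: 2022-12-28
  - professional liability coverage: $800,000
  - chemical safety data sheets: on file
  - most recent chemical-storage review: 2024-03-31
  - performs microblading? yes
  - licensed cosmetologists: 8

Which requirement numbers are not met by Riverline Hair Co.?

7, 9

1. estheticians with active license 3 ≥ 2 → met
2. client consent form present → met
3. continuing-education completion 32 days ago vs limit 45 → met
4. autoclave spore test 525 days ago vs limit 540 → met
5. ventilation assessment 108 days ago vs limit 120 → met
6. condition 'offers tanning services' holds; premises liability coverage $500,000 ≥ $500,000 → met
7. professional liability coverage $800,000 < $825,000 → not met
8. chemical safety data sheets present → met
9. condition 'offers chemical hair treatments' holds; chemical-storage review 66 days ago vs limit 60 → not met
10. condition 'performs microblading' holds; licensed cosmetologists 8 ≥ 6 → met
Not met: 7, 9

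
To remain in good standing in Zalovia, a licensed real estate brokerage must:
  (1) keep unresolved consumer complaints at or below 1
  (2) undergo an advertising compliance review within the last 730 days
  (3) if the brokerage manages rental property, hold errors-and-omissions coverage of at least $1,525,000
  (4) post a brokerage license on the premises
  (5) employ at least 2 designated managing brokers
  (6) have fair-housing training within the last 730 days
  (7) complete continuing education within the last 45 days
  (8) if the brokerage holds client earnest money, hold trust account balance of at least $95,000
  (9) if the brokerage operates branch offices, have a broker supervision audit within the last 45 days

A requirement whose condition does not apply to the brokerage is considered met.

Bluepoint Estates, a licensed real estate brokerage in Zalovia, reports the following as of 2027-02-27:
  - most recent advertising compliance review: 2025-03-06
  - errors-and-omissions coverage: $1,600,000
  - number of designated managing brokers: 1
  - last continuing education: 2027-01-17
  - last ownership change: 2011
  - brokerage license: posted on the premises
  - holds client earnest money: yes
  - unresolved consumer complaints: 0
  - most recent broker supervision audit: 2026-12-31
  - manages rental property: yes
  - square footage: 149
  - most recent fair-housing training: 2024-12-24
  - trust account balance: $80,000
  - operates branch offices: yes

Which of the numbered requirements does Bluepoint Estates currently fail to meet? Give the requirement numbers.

5, 6, 8, 9

1. unresolved consumer complaints 0 ≤ 1 → met
2. advertising compliance review 723 days ago vs limit 730 → met
3. condition 'manages rental property' holds; errors-and-omissions coverage $1,600,000 ≥ $1,525,000 → met
4. brokerage license present → met
5. designated managing brokers 1 < 2 → not met
6. fair-housing training 795 days ago vs limit 730 → not met
7. continuing education 41 days ago vs limit 45 → met
8. condition 'holds client earnest money' holds; trust account balance $80,000 < $95,000 → not met
9. condition 'operates branch offices' holds; broker supervision audit 58 days ago vs limit 45 → not met
Not met: 5, 6, 8, 9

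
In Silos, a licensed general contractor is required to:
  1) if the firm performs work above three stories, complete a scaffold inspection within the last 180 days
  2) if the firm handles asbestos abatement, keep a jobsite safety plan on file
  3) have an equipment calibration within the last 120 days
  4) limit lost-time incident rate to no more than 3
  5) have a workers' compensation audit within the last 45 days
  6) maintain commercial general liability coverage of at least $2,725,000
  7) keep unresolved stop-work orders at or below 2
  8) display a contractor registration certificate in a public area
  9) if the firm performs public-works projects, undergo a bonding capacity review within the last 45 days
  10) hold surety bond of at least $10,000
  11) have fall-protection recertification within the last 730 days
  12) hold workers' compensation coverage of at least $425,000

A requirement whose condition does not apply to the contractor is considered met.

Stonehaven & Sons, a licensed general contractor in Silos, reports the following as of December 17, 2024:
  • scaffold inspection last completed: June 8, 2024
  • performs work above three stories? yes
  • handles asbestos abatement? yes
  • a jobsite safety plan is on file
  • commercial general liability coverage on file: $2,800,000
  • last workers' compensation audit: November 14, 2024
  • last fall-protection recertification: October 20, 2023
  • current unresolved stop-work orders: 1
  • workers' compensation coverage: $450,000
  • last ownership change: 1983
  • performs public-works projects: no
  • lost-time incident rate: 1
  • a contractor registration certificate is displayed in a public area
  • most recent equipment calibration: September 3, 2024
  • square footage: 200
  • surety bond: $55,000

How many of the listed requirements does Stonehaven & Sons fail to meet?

1

1. condition 'performs work above three stories' holds; scaffold inspection 192 days ago vs limit 180 → not met
2. condition 'handles asbestos abatement' holds; jobsite safety plan present → met
3. equipment calibration 105 days ago vs limit 120 → met
4. lost-time incident rate 1 ≤ 3 → met
5. workers' compensation audit 33 days ago vs limit 45 → met
6. commercial general liability coverage $2,800,000 ≥ $2,725,000 → met
7. unresolved stop-work orders 1 ≤ 2 → met
8. contractor registration certificate present → met
9. condition 'performs public-works projects' does not hold → requirement n/a → met
10. surety bond $55,000 ≥ $10,000 → met
11. fall-protection recertification 424 days ago vs limit 730 → met
12. workers' compensation coverage $450,000 ≥ $425,000 → met
Not met: 1 of 12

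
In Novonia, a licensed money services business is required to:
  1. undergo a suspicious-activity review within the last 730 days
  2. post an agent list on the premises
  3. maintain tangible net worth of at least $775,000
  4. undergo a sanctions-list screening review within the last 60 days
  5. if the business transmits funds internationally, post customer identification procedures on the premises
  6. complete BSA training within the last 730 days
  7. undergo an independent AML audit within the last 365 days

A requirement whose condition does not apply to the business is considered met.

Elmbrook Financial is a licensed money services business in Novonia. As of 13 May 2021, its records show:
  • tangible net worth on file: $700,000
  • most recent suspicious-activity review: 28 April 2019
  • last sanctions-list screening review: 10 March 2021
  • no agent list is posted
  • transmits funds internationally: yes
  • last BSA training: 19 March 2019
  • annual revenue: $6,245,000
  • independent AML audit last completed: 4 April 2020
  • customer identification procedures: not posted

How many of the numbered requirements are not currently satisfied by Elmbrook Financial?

7

1. suspicious-activity review 746 days ago vs limit 730 → not met
2. agent list absent → not met
3. tangible net worth $700,000 < $775,000 → not met
4. sanctions-list screening review 64 days ago vs limit 60 → not met
5. condition 'transmits funds internationally' holds; customer identification procedures absent → not met
6. BSA training 786 days ago vs limit 730 → not met
7. independent AML audit 404 days ago vs limit 365 → not met
Not met: 7 of 7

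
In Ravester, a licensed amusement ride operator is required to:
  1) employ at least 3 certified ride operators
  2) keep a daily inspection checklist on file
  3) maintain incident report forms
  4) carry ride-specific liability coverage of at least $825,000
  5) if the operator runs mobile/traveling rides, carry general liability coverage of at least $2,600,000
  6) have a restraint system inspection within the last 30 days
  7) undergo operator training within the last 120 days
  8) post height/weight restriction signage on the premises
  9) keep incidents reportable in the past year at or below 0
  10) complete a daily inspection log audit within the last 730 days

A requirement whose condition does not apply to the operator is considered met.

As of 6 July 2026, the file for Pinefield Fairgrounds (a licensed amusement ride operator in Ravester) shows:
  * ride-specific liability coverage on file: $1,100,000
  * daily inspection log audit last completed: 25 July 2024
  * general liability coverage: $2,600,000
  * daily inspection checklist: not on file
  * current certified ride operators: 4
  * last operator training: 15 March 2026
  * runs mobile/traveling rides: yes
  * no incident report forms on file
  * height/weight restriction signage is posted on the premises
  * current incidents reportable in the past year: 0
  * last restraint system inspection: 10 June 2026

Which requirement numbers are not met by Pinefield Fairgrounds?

1. certified ride operators 4 ≥ 3 → met
2. daily inspection checklist absent → not met
3. incident report forms absent → not met
4. ride-specific liability coverage $1,100,000 ≥ $825,000 → met
5. condition 'runs mobile/traveling rides' holds; general liability coverage $2,600,000 ≥ $2,600,000 → met
6. restraint system inspection 26 days ago vs limit 30 → met
7. operator training 113 days ago vs limit 120 → met
8. height/weight restriction signage present → met
9. incidents reportable in the past year 0 ≤ 0 → met
10. daily inspection log audit 711 days ago vs limit 730 → met
Not met: 2, 3

2, 3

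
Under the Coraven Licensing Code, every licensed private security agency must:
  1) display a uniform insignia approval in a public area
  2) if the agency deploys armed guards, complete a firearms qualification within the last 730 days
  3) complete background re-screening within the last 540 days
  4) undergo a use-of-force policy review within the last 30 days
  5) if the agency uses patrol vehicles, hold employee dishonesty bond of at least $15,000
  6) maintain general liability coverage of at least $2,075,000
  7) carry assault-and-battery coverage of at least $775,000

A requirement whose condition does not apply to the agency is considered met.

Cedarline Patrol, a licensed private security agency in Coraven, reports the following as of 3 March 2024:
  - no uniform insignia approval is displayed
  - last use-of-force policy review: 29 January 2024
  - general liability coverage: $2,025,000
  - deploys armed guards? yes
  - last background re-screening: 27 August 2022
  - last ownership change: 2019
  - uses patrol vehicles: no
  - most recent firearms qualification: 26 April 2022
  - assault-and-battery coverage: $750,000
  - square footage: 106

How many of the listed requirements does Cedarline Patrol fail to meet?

1. uniform insignia approval absent → not met
2. condition 'deploys armed guards' holds; firearms qualification 677 days ago vs limit 730 → met
3. background re-screening 554 days ago vs limit 540 → not met
4. use-of-force policy review 34 days ago vs limit 30 → not met
5. condition 'uses patrol vehicles' does not hold → requirement n/a → met
6. general liability coverage $2,025,000 < $2,075,000 → not met
7. assault-and-battery coverage $750,000 < $775,000 → not met
Not met: 5 of 7

5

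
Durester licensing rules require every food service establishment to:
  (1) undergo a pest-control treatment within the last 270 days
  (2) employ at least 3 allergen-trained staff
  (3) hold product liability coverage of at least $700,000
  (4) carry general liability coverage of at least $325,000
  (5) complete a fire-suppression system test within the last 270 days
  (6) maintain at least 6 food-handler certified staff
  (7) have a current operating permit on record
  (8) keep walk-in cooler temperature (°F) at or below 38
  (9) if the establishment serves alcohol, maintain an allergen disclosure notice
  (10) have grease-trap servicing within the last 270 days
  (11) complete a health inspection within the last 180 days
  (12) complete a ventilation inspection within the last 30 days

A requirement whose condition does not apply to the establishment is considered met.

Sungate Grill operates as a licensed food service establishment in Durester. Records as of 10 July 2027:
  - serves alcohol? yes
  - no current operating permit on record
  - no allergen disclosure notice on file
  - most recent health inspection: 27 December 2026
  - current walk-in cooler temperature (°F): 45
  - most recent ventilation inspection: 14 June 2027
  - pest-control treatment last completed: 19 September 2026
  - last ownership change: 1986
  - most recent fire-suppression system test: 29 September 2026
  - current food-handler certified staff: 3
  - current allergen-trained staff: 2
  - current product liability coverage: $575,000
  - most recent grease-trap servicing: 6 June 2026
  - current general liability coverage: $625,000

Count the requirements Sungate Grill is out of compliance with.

10

1. pest-control treatment 294 days ago vs limit 270 → not met
2. allergen-trained staff 2 < 3 → not met
3. product liability coverage $575,000 < $700,000 → not met
4. general liability coverage $625,000 ≥ $325,000 → met
5. fire-suppression system test 284 days ago vs limit 270 → not met
6. food-handler certified staff 3 < 6 → not met
7. current operating permit absent → not met
8. walk-in cooler temperature (°F) 45 > 38 → not met
9. condition 'serves alcohol' holds; allergen disclosure notice absent → not met
10. grease-trap servicing 399 days ago vs limit 270 → not met
11. health inspection 195 days ago vs limit 180 → not met
12. ventilation inspection 26 days ago vs limit 30 → met
Not met: 10 of 12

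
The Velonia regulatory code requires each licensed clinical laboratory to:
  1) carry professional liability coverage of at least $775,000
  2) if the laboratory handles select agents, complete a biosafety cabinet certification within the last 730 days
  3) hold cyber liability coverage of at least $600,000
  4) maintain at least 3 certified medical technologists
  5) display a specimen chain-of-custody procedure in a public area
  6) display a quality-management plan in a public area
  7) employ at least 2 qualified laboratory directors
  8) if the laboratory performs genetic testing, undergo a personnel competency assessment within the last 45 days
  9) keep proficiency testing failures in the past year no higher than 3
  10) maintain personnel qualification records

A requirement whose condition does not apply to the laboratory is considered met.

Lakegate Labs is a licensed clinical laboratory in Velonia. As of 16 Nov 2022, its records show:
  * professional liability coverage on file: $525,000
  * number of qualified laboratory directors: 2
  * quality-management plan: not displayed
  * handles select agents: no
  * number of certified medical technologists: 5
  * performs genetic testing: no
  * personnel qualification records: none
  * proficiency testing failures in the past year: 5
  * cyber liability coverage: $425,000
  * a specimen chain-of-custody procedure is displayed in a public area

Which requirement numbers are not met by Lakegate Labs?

1. professional liability coverage $525,000 < $775,000 → not met
2. condition 'handles select agents' does not hold → requirement n/a → met
3. cyber liability coverage $425,000 < $600,000 → not met
4. certified medical technologists 5 ≥ 3 → met
5. specimen chain-of-custody procedure present → met
6. quality-management plan absent → not met
7. qualified laboratory directors 2 ≥ 2 → met
8. condition 'performs genetic testing' does not hold → requirement n/a → met
9. proficiency testing failures in the past year 5 > 3 → not met
10. personnel qualification records absent → not met
Not met: 1, 3, 6, 9, 10

1, 3, 6, 9, 10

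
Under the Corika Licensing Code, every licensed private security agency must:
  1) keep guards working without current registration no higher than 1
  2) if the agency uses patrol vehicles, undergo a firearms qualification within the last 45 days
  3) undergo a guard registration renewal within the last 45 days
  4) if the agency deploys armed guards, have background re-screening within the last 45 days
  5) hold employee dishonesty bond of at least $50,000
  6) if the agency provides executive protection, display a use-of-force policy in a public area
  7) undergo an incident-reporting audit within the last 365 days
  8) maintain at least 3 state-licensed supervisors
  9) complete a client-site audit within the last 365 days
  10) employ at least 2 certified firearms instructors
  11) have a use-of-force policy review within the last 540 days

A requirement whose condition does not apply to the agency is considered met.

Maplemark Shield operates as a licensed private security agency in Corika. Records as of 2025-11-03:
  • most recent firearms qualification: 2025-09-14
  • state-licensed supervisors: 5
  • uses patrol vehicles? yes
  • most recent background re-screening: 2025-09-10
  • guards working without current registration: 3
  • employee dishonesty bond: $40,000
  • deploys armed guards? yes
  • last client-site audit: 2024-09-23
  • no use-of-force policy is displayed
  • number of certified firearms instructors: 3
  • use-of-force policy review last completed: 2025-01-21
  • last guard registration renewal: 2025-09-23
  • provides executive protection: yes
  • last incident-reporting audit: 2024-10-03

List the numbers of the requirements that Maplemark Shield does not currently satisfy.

1, 2, 4, 5, 6, 7, 9

1. guards working without current registration 3 > 1 → not met
2. condition 'uses patrol vehicles' holds; firearms qualification 50 days ago vs limit 45 → not met
3. guard registration renewal 41 days ago vs limit 45 → met
4. condition 'deploys armed guards' holds; background re-screening 54 days ago vs limit 45 → not met
5. employee dishonesty bond $40,000 < $50,000 → not met
6. condition 'provides executive protection' holds; use-of-force policy absent → not met
7. incident-reporting audit 396 days ago vs limit 365 → not met
8. state-licensed supervisors 5 ≥ 3 → met
9. client-site audit 406 days ago vs limit 365 → not met
10. certified firearms instructors 3 ≥ 2 → met
11. use-of-force policy review 286 days ago vs limit 540 → met
Not met: 1, 2, 4, 5, 6, 7, 9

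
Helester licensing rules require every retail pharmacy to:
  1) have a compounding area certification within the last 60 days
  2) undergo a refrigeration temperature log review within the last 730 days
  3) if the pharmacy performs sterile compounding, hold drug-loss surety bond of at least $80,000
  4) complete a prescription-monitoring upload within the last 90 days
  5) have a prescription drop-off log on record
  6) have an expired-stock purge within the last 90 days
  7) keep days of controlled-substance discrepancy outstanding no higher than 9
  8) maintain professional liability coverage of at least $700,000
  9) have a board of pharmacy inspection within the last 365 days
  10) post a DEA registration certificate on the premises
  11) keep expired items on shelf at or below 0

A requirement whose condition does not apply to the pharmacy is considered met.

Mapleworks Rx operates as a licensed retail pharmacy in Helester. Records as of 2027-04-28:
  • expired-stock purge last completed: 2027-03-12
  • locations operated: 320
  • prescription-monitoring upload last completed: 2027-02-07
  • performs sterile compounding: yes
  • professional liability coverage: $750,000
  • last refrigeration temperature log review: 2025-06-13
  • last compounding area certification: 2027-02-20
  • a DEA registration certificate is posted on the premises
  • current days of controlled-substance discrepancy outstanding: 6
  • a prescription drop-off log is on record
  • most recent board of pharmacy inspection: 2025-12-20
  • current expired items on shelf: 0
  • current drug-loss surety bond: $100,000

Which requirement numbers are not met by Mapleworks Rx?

1. compounding area certification 67 days ago vs limit 60 → not met
2. refrigeration temperature log review 684 days ago vs limit 730 → met
3. condition 'performs sterile compounding' holds; drug-loss surety bond $100,000 ≥ $80,000 → met
4. prescription-monitoring upload 80 days ago vs limit 90 → met
5. prescription drop-off log present → met
6. expired-stock purge 47 days ago vs limit 90 → met
7. days of controlled-substance discrepancy outstanding 6 ≤ 9 → met
8. professional liability coverage $750,000 ≥ $700,000 → met
9. board of pharmacy inspection 494 days ago vs limit 365 → not met
10. DEA registration certificate present → met
11. expired items on shelf 0 ≤ 0 → met
Not met: 1, 9

1, 9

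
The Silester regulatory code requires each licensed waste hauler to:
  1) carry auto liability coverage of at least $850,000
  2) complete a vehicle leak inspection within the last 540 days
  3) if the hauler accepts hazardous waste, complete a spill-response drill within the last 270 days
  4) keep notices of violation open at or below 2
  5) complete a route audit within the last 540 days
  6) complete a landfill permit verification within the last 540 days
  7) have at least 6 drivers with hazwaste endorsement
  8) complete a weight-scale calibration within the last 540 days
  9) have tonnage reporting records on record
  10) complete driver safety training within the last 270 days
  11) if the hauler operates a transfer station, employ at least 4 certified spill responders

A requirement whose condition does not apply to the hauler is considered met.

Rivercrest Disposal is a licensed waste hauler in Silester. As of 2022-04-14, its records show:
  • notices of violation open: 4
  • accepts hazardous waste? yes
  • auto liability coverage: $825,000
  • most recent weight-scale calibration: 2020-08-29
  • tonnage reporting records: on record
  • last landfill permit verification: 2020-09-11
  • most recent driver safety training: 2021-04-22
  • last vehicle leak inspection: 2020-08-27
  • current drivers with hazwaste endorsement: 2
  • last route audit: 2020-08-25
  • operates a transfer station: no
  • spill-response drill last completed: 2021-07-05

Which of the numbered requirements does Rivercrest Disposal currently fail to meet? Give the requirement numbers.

1, 2, 3, 4, 5, 6, 7, 8, 10

1. auto liability coverage $825,000 < $850,000 → not met
2. vehicle leak inspection 595 days ago vs limit 540 → not met
3. condition 'accepts hazardous waste' holds; spill-response drill 283 days ago vs limit 270 → not met
4. notices of violation open 4 > 2 → not met
5. route audit 597 days ago vs limit 540 → not met
6. landfill permit verification 580 days ago vs limit 540 → not met
7. drivers with hazwaste endorsement 2 < 6 → not met
8. weight-scale calibration 593 days ago vs limit 540 → not met
9. tonnage reporting records present → met
10. driver safety training 357 days ago vs limit 270 → not met
11. condition 'operates a transfer station' does not hold → requirement n/a → met
Not met: 1, 2, 3, 4, 5, 6, 7, 8, 10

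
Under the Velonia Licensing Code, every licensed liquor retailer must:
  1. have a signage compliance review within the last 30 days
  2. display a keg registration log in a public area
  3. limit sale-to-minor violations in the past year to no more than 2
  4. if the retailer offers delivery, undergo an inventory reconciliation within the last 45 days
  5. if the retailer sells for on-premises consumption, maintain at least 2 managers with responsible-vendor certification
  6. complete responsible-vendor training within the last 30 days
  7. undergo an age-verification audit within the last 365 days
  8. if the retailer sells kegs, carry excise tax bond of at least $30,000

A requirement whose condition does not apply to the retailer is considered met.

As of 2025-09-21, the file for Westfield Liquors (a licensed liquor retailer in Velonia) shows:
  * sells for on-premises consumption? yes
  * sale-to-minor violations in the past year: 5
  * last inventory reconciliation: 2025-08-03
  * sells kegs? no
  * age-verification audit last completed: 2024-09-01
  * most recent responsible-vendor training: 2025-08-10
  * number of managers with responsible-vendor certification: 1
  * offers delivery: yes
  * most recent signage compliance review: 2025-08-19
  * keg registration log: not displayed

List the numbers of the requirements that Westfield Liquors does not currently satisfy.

1. signage compliance review 33 days ago vs limit 30 → not met
2. keg registration log absent → not met
3. sale-to-minor violations in the past year 5 > 2 → not met
4. condition 'offers delivery' holds; inventory reconciliation 49 days ago vs limit 45 → not met
5. condition 'sells for on-premises consumption' holds; managers with responsible-vendor certification 1 < 2 → not met
6. responsible-vendor training 42 days ago vs limit 30 → not met
7. age-verification audit 385 days ago vs limit 365 → not met
8. condition 'sells kegs' does not hold → requirement n/a → met
Not met: 1, 2, 3, 4, 5, 6, 7

1, 2, 3, 4, 5, 6, 7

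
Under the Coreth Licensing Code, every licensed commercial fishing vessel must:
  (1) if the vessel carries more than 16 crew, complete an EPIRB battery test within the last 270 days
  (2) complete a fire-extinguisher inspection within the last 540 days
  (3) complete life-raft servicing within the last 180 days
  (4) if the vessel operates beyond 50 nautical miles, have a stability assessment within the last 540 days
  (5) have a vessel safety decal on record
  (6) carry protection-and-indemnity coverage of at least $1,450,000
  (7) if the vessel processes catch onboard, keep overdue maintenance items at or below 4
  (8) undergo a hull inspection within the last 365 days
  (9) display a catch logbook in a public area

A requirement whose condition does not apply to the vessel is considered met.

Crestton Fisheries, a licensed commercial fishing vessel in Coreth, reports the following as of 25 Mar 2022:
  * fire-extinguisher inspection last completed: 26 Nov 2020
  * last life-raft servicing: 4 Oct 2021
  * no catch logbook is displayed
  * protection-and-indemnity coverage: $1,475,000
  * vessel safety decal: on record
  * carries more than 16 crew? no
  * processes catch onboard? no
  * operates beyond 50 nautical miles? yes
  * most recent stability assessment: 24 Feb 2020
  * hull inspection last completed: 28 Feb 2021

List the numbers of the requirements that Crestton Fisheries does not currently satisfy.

4, 8, 9

1. condition 'carries more than 16 crew' does not hold → requirement n/a → met
2. fire-extinguisher inspection 484 days ago vs limit 540 → met
3. life-raft servicing 172 days ago vs limit 180 → met
4. condition 'operates beyond 50 nautical miles' holds; stability assessment 760 days ago vs limit 540 → not met
5. vessel safety decal present → met
6. protection-and-indemnity coverage $1,475,000 ≥ $1,450,000 → met
7. condition 'processes catch onboard' does not hold → requirement n/a → met
8. hull inspection 390 days ago vs limit 365 → not met
9. catch logbook absent → not met
Not met: 4, 8, 9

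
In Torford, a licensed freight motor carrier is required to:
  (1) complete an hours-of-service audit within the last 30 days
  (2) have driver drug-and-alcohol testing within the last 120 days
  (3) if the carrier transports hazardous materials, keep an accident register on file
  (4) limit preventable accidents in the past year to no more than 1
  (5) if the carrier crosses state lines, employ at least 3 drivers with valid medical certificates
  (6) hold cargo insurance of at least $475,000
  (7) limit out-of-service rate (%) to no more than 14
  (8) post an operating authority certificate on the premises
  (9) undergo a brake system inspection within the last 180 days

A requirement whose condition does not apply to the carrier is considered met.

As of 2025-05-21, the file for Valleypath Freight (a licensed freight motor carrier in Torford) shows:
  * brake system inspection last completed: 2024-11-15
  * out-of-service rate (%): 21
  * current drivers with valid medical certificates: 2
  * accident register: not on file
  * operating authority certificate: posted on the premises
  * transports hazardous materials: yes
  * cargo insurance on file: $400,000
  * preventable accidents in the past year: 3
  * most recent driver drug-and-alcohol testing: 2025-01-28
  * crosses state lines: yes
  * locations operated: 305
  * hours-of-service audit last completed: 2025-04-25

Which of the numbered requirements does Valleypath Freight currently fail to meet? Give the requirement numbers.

3, 4, 5, 6, 7, 9

1. hours-of-service audit 26 days ago vs limit 30 → met
2. driver drug-and-alcohol testing 113 days ago vs limit 120 → met
3. condition 'transports hazardous materials' holds; accident register absent → not met
4. preventable accidents in the past year 3 > 1 → not met
5. condition 'crosses state lines' holds; drivers with valid medical certificates 2 < 3 → not met
6. cargo insurance $400,000 < $475,000 → not met
7. out-of-service rate (%) 21 > 14 → not met
8. operating authority certificate present → met
9. brake system inspection 187 days ago vs limit 180 → not met
Not met: 3, 4, 5, 6, 7, 9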